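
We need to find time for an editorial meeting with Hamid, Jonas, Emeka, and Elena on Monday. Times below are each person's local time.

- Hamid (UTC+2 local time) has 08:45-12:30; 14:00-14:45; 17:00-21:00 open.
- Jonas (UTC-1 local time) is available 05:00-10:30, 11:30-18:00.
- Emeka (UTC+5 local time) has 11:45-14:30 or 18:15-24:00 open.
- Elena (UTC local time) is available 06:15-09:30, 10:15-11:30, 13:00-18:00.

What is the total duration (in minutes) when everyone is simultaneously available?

Hamid in UTC: 06:45-10:30, 12:00-12:45, 15:00-19:00 (subtract 2h to convert from UTC+2).
Jonas in UTC: 06:00-11:30, 12:30-19:00 (add 1h to convert from UTC-1).
Emeka in UTC: 06:45-09:30, 13:15-19:00 (subtract 5h to convert from UTC+5).
Elena in UTC: 06:15-09:30, 10:15-11:30, 13:00-18:00.
Hamid ∩ Jonas: 06:45-10:30, 12:30-12:45, 15:00-19:00.
Hamid ∩ Jonas ∩ Emeka: 06:45-09:30, 15:00-19:00.
Hamid ∩ Jonas ∩ Emeka ∩ Elena: 06:45-09:30, 15:00-18:00.
Summing the common windows: 165 + 180 = 345 minutes.

345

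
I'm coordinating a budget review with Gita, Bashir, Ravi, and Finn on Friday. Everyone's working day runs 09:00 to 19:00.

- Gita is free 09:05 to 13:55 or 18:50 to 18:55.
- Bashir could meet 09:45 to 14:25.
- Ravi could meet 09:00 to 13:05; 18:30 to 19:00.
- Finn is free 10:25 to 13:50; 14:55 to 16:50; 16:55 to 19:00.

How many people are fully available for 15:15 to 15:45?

Finn can make the full 15:15-15:45 slot — that's 1.

1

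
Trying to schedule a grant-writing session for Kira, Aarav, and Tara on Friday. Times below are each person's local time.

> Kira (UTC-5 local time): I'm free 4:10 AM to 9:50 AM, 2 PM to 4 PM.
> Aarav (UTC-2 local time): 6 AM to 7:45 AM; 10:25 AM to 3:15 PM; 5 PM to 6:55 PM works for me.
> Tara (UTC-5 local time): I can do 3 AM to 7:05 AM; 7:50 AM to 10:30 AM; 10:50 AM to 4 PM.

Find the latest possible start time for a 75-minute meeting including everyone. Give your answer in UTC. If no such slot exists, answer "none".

Kira in UTC: 09:10-14:50, 19:00-21:00 (add 5h to convert from UTC-5).
Aarav in UTC: 08:00-09:45, 12:25-17:15, 19:00-20:55 (add 2h to convert from UTC-2).
Tara in UTC: 08:00-12:05, 12:50-15:30, 15:50-21:00 (add 5h to convert from UTC-5).
Kira ∩ Aarav: 09:10-09:45, 12:25-14:50, 19:00-20:55.
Kira ∩ Aarav ∩ Tara: 09:10-09:45, 12:50-14:50, 19:00-20:55.
So the common availability across everyone is 09:10-09:45, 12:50-14:50, 19:00-20:55.
The last common window of at least 75 minutes is 19:00-20:55; a 75-minute meeting can start as late as 19:40 and still end by 20:55.

19:40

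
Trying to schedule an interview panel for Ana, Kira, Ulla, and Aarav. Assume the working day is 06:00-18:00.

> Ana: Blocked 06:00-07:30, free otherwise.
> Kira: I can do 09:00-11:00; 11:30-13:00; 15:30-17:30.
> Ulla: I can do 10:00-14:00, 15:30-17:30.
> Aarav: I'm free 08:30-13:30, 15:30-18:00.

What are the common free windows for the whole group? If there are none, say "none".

10:00-11:00, 11:30-13:00, 15:30-17:30

Ana free: 07:30-18:00 (invert busy blocks within the working day).
Kira free: 09:00-11:00, 11:30-13:00, 15:30-17:30.
Ulla free: 10:00-14:00, 15:30-17:30.
Aarav free: 08:30-13:30, 15:30-18:00.
Ana ∩ Kira: 09:00-11:00, 11:30-13:00, 15:30-17:30.
Ana ∩ Kira ∩ Ulla: 10:00-11:00, 11:30-13:00, 15:30-17:30.
Ana ∩ Kira ∩ Ulla ∩ Aarav: 10:00-11:00, 11:30-13:00, 15:30-17:30.
So the common availability across everyone is 10:00-11:00, 11:30-13:00, 15:30-17:30.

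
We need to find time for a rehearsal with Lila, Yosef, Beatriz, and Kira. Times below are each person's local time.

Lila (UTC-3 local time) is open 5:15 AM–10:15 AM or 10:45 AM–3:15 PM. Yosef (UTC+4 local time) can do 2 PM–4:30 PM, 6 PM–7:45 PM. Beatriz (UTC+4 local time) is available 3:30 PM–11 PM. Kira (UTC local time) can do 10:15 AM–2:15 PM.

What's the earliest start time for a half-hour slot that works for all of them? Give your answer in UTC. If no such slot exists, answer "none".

Lila in UTC: 08:15-13:15, 13:45-18:15 (add 3h to convert from UTC-3).
Yosef in UTC: 10:00-12:30, 14:00-15:45 (subtract 4h to convert from UTC+4).
Beatriz in UTC: 11:30-19:00 (subtract 4h to convert from UTC+4).
Kira in UTC: 10:15-14:15.
Lila ∩ Yosef: 10:00-12:30, 14:00-15:45.
Lila ∩ Yosef ∩ Beatriz: 11:30-12:30, 14:00-15:45.
Lila ∩ Yosef ∩ Beatriz ∩ Kira: 11:30-12:30, 14:00-14:15.
So the common availability across everyone is 11:30-12:30, 14:00-14:15.
The first common window of at least 30 minutes is 11:30-12:30, so the earliest start is 11:30.

11:30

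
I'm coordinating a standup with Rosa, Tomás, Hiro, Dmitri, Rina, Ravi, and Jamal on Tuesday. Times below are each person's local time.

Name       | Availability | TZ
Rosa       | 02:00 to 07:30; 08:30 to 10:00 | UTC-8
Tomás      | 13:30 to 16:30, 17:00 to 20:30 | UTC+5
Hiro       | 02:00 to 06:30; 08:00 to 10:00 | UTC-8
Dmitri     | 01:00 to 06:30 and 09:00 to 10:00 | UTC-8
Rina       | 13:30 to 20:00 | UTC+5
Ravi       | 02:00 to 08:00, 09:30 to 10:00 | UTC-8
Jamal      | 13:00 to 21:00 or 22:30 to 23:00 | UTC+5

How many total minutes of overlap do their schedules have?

240

Rosa in UTC: 10:00-15:30, 16:30-18:00 (add 8h to convert from UTC-8).
Tomás in UTC: 08:30-11:30, 12:00-15:30 (subtract 5h to convert from UTC+5).
Hiro in UTC: 10:00-14:30, 16:00-18:00 (add 8h to convert from UTC-8).
Dmitri in UTC: 09:00-14:30, 17:00-18:00 (add 8h to convert from UTC-8).
Rina in UTC: 08:30-15:00 (subtract 5h to convert from UTC+5).
Ravi in UTC: 10:00-16:00, 17:30-18:00 (add 8h to convert from UTC-8).
Jamal in UTC: 08:00-16:00, 17:30-18:00 (subtract 5h to convert from UTC+5).
Rosa ∩ Tomás: 10:00-11:30, 12:00-15:30.
Rosa ∩ Tomás ∩ Hiro: 10:00-11:30, 12:00-14:30.
Rosa ∩ Tomás ∩ Hiro ∩ Dmitri: 10:00-11:30, 12:00-14:30.
Rosa ∩ Tomás ∩ Hiro ∩ Dmitri ∩ Rina: 10:00-11:30, 12:00-14:30.
Rosa ∩ Tomás ∩ Hiro ∩ Dmitri ∩ Rina ∩ Ravi: 10:00-11:30, 12:00-14:30.
Rosa ∩ Tomás ∩ Hiro ∩ Dmitri ∩ Rina ∩ Ravi ∩ Jamal: 10:00-11:30, 12:00-14:30.
Summing the common windows: 90 + 150 = 240 minutes.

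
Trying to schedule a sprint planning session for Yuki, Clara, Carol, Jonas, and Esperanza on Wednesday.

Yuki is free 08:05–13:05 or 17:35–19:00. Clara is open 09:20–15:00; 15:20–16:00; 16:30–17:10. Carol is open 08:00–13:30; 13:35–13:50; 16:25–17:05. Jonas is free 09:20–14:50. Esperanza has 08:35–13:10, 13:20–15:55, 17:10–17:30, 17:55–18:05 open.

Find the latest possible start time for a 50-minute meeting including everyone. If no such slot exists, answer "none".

Yuki ∩ Clara: 09:20-13:05.
Yuki ∩ Clara ∩ Carol: 09:20-13:05.
Yuki ∩ Clara ∩ Carol ∩ Jonas: 09:20-13:05.
Yuki ∩ Clara ∩ Carol ∩ Jonas ∩ Esperanza: 09:20-13:05.
The last common window of at least 50 minutes is 09:20-13:05; a 50-minute meeting can start as late as 12:15 and still end by 13:05.

12:15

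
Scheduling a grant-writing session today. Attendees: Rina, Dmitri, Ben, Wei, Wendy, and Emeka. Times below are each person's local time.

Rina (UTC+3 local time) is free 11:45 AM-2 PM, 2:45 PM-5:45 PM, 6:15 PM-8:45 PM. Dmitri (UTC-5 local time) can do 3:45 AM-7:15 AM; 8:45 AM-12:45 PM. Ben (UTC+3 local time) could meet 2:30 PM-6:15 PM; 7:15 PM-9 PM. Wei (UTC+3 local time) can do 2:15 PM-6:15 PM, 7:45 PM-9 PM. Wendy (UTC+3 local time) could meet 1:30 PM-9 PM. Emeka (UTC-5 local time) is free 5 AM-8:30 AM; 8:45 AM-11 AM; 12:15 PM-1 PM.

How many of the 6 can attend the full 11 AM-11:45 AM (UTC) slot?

Rina in UTC: 08:45-11:00, 11:45-14:45, 15:15-17:45 (subtract 3h to convert from UTC+3).
Dmitri in UTC: 08:45-12:15, 13:45-17:45 (add 5h to convert from UTC-5).
Ben in UTC: 11:30-15:15, 16:15-18:00 (subtract 3h to convert from UTC+3).
Wei in UTC: 11:15-15:15, 16:45-18:00 (subtract 3h to convert from UTC+3).
Wendy in UTC: 10:30-18:00 (subtract 3h to convert from UTC+3).
Emeka in UTC: 10:00-13:30, 13:45-16:00, 17:15-18:00 (add 5h to convert from UTC-5).
Dmitri, Wendy, and Emeka can make the full 11:00-11:45 slot — that's 3.

3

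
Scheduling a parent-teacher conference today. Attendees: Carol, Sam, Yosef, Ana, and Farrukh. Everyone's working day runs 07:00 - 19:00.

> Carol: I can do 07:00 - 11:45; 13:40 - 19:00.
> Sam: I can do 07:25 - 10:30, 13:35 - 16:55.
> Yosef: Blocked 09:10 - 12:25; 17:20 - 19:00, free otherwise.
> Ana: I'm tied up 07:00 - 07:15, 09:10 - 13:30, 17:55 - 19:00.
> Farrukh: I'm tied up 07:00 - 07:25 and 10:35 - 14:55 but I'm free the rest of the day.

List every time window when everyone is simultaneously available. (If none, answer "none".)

07:25-09:10, 14:55-16:55

Carol free: 07:00-11:45, 13:40-19:00.
Sam free: 07:25-10:30, 13:35-16:55.
Yosef free: 07:00-09:10, 12:25-17:20 (invert busy blocks within the working day).
Ana free: 07:15-09:10, 13:30-17:55 (invert busy blocks within the working day).
Farrukh free: 07:25-10:35, 14:55-19:00 (invert busy blocks within the working day).
Carol ∩ Sam: 07:25-10:30, 13:40-16:55.
Carol ∩ Sam ∩ Yosef: 07:25-09:10, 13:40-16:55.
Carol ∩ Sam ∩ Yosef ∩ Ana: 07:25-09:10, 13:40-16:55.
Carol ∩ Sam ∩ Yosef ∩ Ana ∩ Farrukh: 07:25-09:10, 14:55-16:55.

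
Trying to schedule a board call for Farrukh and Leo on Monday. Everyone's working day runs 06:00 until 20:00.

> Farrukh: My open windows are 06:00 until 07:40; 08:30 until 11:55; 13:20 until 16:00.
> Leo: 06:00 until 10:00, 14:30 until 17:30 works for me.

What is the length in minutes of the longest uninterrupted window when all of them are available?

Farrukh ∩ Leo: 06:00-07:40, 08:30-10:00, 14:30-16:00.
Those are the intersection windows.
The longest is 06:00-07:40 at 100 minutes.

100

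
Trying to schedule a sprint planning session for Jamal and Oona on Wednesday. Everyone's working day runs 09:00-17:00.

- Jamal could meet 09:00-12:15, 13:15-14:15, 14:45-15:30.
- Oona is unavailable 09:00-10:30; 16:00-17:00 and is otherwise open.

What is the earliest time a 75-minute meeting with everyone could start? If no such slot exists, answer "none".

10:30

Jamal free: 09:00-12:15, 13:15-14:15, 14:45-15:30.
Oona free: 10:30-16:00 (invert busy blocks within the working day).
Jamal ∩ Oona: 10:30-12:15, 13:15-14:15, 14:45-15:30.
The first common window of at least 75 minutes is 10:30-12:15, so the earliest start is 10:30.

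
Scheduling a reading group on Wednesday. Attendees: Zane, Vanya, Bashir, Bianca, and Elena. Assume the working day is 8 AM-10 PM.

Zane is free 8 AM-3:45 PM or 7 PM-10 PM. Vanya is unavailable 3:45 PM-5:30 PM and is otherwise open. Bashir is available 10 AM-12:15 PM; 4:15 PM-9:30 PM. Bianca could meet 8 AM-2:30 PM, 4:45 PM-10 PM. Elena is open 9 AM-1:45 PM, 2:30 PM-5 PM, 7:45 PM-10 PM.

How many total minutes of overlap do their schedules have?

240

Zane free: 08:00-15:45, 19:00-22:00.
Vanya free: 08:00-15:45, 17:30-22:00 (invert busy blocks within the working day).
Bashir free: 10:00-12:15, 16:15-21:30.
Bianca free: 08:00-14:30, 16:45-22:00.
Elena free: 09:00-13:45, 14:30-17:00, 19:45-22:00.
Zane ∩ Vanya: 08:00-15:45, 19:00-22:00.
Zane ∩ Vanya ∩ Bashir: 10:00-12:15, 19:00-21:30.
Zane ∩ Vanya ∩ Bashir ∩ Bianca: 10:00-12:15, 19:00-21:30.
Zane ∩ Vanya ∩ Bashir ∩ Bianca ∩ Elena: 10:00-12:15, 19:45-21:30.
Summing the common windows: 135 + 105 = 240 minutes.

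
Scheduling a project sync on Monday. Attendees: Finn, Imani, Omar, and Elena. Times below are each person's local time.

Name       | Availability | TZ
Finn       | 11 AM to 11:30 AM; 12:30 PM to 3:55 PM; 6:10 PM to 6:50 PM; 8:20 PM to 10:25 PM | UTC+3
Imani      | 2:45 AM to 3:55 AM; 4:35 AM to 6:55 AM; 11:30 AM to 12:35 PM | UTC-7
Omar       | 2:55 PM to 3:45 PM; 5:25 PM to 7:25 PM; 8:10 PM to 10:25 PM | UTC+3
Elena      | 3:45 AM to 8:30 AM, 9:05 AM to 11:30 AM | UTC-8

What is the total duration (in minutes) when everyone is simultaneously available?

105

Finn in UTC: 08:00-08:30, 09:30-12:55, 15:10-15:50, 17:20-19:25 (subtract 3h to convert from UTC+3).
Imani in UTC: 09:45-10:55, 11:35-13:55, 18:30-19:35 (add 7h to convert from UTC-7).
Omar in UTC: 11:55-12:45, 14:25-16:25, 17:10-19:25 (subtract 3h to convert from UTC+3).
Elena in UTC: 11:45-16:30, 17:05-19:30 (add 8h to convert from UTC-8).
Finn ∩ Imani: 09:45-10:55, 11:35-12:55, 18:30-19:25.
Finn ∩ Imani ∩ Omar: 11:55-12:45, 18:30-19:25.
Finn ∩ Imani ∩ Omar ∩ Elena: 11:55-12:45, 18:30-19:25.
Summing the common windows: 50 + 55 = 105 minutes.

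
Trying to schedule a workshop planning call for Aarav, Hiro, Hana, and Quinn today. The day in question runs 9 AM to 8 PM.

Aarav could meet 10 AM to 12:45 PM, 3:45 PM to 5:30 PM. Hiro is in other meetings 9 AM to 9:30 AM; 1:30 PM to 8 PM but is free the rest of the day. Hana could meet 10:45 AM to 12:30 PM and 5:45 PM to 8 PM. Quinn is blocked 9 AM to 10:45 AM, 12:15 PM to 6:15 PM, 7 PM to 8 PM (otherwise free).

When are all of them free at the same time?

10:45-12:15

Aarav free: 10:00-12:45, 15:45-17:30.
Hiro free: 09:30-13:30 (invert busy blocks within the working day).
Hana free: 10:45-12:30, 17:45-20:00.
Quinn free: 10:45-12:15, 18:15-19:00 (invert busy blocks within the working day).
Aarav ∩ Hiro: 10:00-12:45.
Aarav ∩ Hiro ∩ Hana: 10:45-12:30.
Aarav ∩ Hiro ∩ Hana ∩ Quinn: 10:45-12:15.
Those are the intersection windows.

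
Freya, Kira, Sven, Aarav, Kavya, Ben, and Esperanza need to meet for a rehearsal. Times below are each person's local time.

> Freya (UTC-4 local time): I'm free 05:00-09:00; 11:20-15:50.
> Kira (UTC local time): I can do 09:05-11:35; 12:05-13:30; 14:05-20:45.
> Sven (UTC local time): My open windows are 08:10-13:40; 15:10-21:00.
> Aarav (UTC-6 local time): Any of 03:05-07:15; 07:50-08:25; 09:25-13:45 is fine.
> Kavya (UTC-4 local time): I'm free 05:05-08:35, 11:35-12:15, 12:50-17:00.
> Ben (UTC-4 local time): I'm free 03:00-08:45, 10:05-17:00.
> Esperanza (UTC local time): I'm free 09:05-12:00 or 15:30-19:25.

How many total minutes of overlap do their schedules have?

345

Freya in UTC: 09:00-13:00, 15:20-19:50 (add 4h to convert from UTC-4).
Kira in UTC: 09:05-11:35, 12:05-13:30, 14:05-20:45.
Sven in UTC: 08:10-13:40, 15:10-21:00.
Aarav in UTC: 09:05-13:15, 13:50-14:25, 15:25-19:45 (add 6h to convert from UTC-6).
Kavya in UTC: 09:05-12:35, 15:35-16:15, 16:50-21:00 (add 4h to convert from UTC-4).
Ben in UTC: 07:00-12:45, 14:05-21:00 (add 4h to convert from UTC-4).
Esperanza in UTC: 09:05-12:00, 15:30-19:25.
Freya ∩ Kira: 09:05-11:35, 12:05-13:00, 15:20-19:50.
Freya ∩ Kira ∩ Sven: 09:05-11:35, 12:05-13:00, 15:20-19:50.
Freya ∩ Kira ∩ Sven ∩ Aarav: 09:05-11:35, 12:05-13:00, 15:25-19:45.
Freya ∩ Kira ∩ Sven ∩ Aarav ∩ Kavya: 09:05-11:35, 12:05-12:35, 15:35-16:15, 16:50-19:45.
Freya ∩ Kira ∩ Sven ∩ Aarav ∩ Kavya ∩ Ben: 09:05-11:35, 12:05-12:35, 15:35-16:15, 16:50-19:45.
Freya ∩ Kira ∩ Sven ∩ Aarav ∩ Kavya ∩ Ben ∩ Esperanza: 09:05-11:35, 15:35-16:15, 16:50-19:25.
So the common availability across everyone is 09:05-11:35, 15:35-16:15, 16:50-19:25.
Summing the common windows: 150 + 40 + 155 = 345 minutes.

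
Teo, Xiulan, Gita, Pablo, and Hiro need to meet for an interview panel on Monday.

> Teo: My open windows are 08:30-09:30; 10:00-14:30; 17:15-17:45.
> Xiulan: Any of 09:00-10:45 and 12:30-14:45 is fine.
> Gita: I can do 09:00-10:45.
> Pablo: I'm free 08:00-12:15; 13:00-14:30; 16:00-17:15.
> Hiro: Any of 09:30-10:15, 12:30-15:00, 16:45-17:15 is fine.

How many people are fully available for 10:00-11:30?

2

Teo and Pablo can make the full 10:00-11:30 slot — that's 2.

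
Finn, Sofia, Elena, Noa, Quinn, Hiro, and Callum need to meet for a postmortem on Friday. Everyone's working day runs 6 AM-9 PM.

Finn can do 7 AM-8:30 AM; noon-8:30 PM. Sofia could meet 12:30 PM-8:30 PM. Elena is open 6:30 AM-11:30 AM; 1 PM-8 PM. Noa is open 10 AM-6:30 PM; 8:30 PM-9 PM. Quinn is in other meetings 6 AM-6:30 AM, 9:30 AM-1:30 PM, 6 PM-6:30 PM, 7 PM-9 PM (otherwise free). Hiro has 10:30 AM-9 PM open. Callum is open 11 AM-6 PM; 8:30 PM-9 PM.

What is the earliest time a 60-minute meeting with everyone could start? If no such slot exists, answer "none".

13:30

Finn free: 07:00-08:30, 12:00-20:30.
Sofia free: 12:30-20:30.
Elena free: 06:30-11:30, 13:00-20:00.
Noa free: 10:00-18:30, 20:30-21:00.
Quinn free: 06:30-09:30, 13:30-18:00, 18:30-19:00 (invert busy blocks within the working day).
Hiro free: 10:30-21:00.
Callum free: 11:00-18:00, 20:30-21:00.
Finn ∩ Sofia: 12:30-20:30.
Finn ∩ Sofia ∩ Elena: 13:00-20:00.
Finn ∩ Sofia ∩ Elena ∩ Noa: 13:00-18:30.
Finn ∩ Sofia ∩ Elena ∩ Noa ∩ Quinn: 13:30-18:00.
Finn ∩ Sofia ∩ Elena ∩ Noa ∩ Quinn ∩ Hiro: 13:30-18:00.
Finn ∩ Sofia ∩ Elena ∩ Noa ∩ Quinn ∩ Hiro ∩ Callum: 13:30-18:00.
The first common window of at least 60 minutes is 13:30-18:00, so the earliest start is 13:30.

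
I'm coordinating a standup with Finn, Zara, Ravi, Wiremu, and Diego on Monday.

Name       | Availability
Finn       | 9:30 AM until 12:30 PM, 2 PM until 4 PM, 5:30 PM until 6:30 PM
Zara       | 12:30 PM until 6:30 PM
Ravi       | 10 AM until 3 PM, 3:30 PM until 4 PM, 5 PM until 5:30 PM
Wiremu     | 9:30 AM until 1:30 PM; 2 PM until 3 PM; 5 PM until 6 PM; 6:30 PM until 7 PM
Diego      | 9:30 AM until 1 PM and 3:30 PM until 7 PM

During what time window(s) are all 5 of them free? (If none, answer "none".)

Finn ∩ Zara: 14:00-16:00, 17:30-18:30.
Finn ∩ Zara ∩ Ravi: 14:00-15:00, 15:30-16:00.
Finn ∩ Zara ∩ Ravi ∩ Wiremu: 14:00-15:00.
Finn ∩ Zara ∩ Ravi ∩ Wiremu ∩ Diego: ∅.
There is no time when everyone is free.

none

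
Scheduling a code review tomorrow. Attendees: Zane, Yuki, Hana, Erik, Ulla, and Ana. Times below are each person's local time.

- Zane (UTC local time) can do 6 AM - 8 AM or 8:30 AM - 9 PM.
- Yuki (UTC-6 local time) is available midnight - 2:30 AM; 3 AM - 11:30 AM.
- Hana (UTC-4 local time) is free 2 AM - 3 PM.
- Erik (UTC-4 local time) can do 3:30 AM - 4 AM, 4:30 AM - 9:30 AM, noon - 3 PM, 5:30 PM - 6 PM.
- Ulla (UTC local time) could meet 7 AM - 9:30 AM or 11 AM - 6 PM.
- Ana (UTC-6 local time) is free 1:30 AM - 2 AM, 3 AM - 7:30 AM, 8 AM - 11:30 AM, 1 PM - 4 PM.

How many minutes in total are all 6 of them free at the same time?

Zane in UTC: 06:00-08:00, 08:30-21:00.
Yuki in UTC: 06:00-08:30, 09:00-17:30 (add 6h to convert from UTC-6).
Hana in UTC: 06:00-19:00 (add 4h to convert from UTC-4).
Erik in UTC: 07:30-08:00, 08:30-13:30, 16:00-19:00, 21:30-22:00 (add 4h to convert from UTC-4).
Ulla in UTC: 07:00-09:30, 11:00-18:00.
Ana in UTC: 07:30-08:00, 09:00-13:30, 14:00-17:30, 19:00-22:00 (add 6h to convert from UTC-6).
Zane ∩ Yuki: 06:00-08:00, 09:00-17:30.
Zane ∩ Yuki ∩ Hana: 06:00-08:00, 09:00-17:30.
Zane ∩ Yuki ∩ Hana ∩ Erik: 07:30-08:00, 09:00-13:30, 16:00-17:30.
Zane ∩ Yuki ∩ Hana ∩ Erik ∩ Ulla: 07:30-08:00, 09:00-09:30, 11:00-13:30, 16:00-17:30.
Zane ∩ Yuki ∩ Hana ∩ Erik ∩ Ulla ∩ Ana: 07:30-08:00, 09:00-09:30, 11:00-13:30, 16:00-17:30.
Summing the common windows: 30 + 30 + 150 + 90 = 300 minutes.

300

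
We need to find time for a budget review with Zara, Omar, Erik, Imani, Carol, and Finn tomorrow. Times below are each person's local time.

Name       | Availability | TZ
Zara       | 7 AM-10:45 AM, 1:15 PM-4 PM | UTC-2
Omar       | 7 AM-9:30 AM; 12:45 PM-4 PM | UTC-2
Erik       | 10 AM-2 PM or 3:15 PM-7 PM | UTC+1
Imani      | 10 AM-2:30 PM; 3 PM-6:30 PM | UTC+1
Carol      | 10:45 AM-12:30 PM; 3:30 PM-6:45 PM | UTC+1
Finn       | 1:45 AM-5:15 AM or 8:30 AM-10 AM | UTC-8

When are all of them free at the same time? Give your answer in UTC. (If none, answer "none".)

09:45-11:30, 16:30-17:30

Zara in UTC: 09:00-12:45, 15:15-18:00 (add 2h to convert from UTC-2).
Omar in UTC: 09:00-11:30, 14:45-18:00 (add 2h to convert from UTC-2).
Erik in UTC: 09:00-13:00, 14:15-18:00 (subtract 1h to convert from UTC+1).
Imani in UTC: 09:00-13:30, 14:00-17:30 (subtract 1h to convert from UTC+1).
Carol in UTC: 09:45-11:30, 14:30-17:45 (subtract 1h to convert from UTC+1).
Finn in UTC: 09:45-13:15, 16:30-18:00 (add 8h to convert from UTC-8).
Zara ∩ Omar: 09:00-11:30, 15:15-18:00.
Zara ∩ Omar ∩ Erik: 09:00-11:30, 15:15-18:00.
Zara ∩ Omar ∩ Erik ∩ Imani: 09:00-11:30, 15:15-17:30.
Zara ∩ Omar ∩ Erik ∩ Imani ∩ Carol: 09:45-11:30, 15:15-17:30.
Zara ∩ Omar ∩ Erik ∩ Imani ∩ Carol ∩ Finn: 09:45-11:30, 16:30-17:30.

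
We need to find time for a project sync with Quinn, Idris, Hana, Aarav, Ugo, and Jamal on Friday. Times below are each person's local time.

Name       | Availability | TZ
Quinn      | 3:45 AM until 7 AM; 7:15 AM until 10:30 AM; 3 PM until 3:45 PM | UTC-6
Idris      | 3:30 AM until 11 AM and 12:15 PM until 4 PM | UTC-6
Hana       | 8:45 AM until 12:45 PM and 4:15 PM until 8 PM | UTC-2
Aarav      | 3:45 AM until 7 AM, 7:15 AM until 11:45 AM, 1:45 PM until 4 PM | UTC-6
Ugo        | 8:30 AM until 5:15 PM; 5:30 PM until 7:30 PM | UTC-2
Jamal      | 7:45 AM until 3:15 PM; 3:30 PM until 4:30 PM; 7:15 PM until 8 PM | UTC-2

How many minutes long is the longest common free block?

Quinn in UTC: 09:45-13:00, 13:15-16:30, 21:00-21:45 (add 6h to convert from UTC-6).
Idris in UTC: 09:30-17:00, 18:15-22:00 (add 6h to convert from UTC-6).
Hana in UTC: 10:45-14:45, 18:15-22:00 (add 2h to convert from UTC-2).
Aarav in UTC: 09:45-13:00, 13:15-17:45, 19:45-22:00 (add 6h to convert from UTC-6).
Ugo in UTC: 10:30-19:15, 19:30-21:30 (add 2h to convert from UTC-2).
Jamal in UTC: 09:45-17:15, 17:30-18:30, 21:15-22:00 (add 2h to convert from UTC-2).
Quinn ∩ Idris: 09:45-13:00, 13:15-16:30, 21:00-21:45.
Quinn ∩ Idris ∩ Hana: 10:45-13:00, 13:15-14:45, 21:00-21:45.
Quinn ∩ Idris ∩ Hana ∩ Aarav: 10:45-13:00, 13:15-14:45, 21:00-21:45.
Quinn ∩ Idris ∩ Hana ∩ Aarav ∩ Ugo: 10:45-13:00, 13:15-14:45, 21:00-21:30.
Quinn ∩ Idris ∩ Hana ∩ Aarav ∩ Ugo ∩ Jamal: 10:45-13:00, 13:15-14:45, 21:15-21:30.
The longest is 10:45-13:00 at 135 minutes.

135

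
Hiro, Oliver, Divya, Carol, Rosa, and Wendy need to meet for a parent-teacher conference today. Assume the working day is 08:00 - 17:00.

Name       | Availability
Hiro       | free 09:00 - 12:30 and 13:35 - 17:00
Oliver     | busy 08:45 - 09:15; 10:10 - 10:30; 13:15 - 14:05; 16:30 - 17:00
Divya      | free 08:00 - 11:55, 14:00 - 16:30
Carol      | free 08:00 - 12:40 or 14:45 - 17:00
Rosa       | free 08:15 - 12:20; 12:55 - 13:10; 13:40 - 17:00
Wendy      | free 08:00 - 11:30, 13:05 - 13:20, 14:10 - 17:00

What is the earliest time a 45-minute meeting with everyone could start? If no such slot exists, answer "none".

Hiro free: 09:00-12:30, 13:35-17:00.
Oliver free: 08:00-08:45, 09:15-10:10, 10:30-13:15, 14:05-16:30 (invert busy blocks within the working day).
Divya free: 08:00-11:55, 14:00-16:30.
Carol free: 08:00-12:40, 14:45-17:00.
Rosa free: 08:15-12:20, 12:55-13:10, 13:40-17:00.
Wendy free: 08:00-11:30, 13:05-13:20, 14:10-17:00.
Hiro ∩ Oliver: 09:15-10:10, 10:30-12:30, 14:05-16:30.
Hiro ∩ Oliver ∩ Divya: 09:15-10:10, 10:30-11:55, 14:05-16:30.
Hiro ∩ Oliver ∩ Divya ∩ Carol: 09:15-10:10, 10:30-11:55, 14:45-16:30.
Hiro ∩ Oliver ∩ Divya ∩ Carol ∩ Rosa: 09:15-10:10, 10:30-11:55, 14:45-16:30.
Hiro ∩ Oliver ∩ Divya ∩ Carol ∩ Rosa ∩ Wendy: 09:15-10:10, 10:30-11:30, 14:45-16:30.
So the common availability across everyone is 09:15-10:10, 10:30-11:30, 14:45-16:30.
The first common window of at least 45 minutes is 09:15-10:10, so the earliest start is 09:15.

09:15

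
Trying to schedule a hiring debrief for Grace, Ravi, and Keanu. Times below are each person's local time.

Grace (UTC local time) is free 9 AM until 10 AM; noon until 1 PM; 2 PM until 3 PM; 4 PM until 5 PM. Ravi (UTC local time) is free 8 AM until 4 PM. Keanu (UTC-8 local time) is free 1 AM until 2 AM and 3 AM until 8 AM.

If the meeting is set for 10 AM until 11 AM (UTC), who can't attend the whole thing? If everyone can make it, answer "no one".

Grace, Keanu

Grace in UTC: 09:00-10:00, 12:00-13:00, 14:00-15:00, 16:00-17:00.
Ravi in UTC: 08:00-16:00.
Keanu in UTC: 09:00-10:00, 11:00-16:00 (add 8h to convert from UTC-8).
Grace: not fully free for 10:00-11:00. Ravi: free for 10:00-11:00. Keanu: not fully free for 10:00-11:00.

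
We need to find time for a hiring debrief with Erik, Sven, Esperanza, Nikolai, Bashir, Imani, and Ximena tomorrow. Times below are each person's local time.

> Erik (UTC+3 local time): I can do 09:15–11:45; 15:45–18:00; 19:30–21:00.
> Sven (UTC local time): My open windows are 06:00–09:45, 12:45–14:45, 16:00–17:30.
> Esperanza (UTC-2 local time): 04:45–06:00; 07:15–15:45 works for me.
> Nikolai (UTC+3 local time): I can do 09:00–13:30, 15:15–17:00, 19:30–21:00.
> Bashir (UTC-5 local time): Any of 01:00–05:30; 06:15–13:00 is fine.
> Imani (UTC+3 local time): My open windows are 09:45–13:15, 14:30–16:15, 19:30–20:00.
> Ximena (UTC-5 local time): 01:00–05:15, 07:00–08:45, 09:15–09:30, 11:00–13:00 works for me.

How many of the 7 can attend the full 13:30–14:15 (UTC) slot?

Erik in UTC: 06:15-08:45, 12:45-15:00, 16:30-18:00 (subtract 3h to convert from UTC+3).
Sven in UTC: 06:00-09:45, 12:45-14:45, 16:00-17:30.
Esperanza in UTC: 06:45-08:00, 09:15-17:45 (add 2h to convert from UTC-2).
Nikolai in UTC: 06:00-10:30, 12:15-14:00, 16:30-18:00 (subtract 3h to convert from UTC+3).
Bashir in UTC: 06:00-10:30, 11:15-18:00 (add 5h to convert from UTC-5).
Imani in UTC: 06:45-10:15, 11:30-13:15, 16:30-17:00 (subtract 3h to convert from UTC+3).
Ximena in UTC: 06:00-10:15, 12:00-13:45, 14:15-14:30, 16:00-18:00 (add 5h to convert from UTC-5).
Erik, Sven, Esperanza, and Bashir can make the full 13:30-14:15 slot — that's 4.

4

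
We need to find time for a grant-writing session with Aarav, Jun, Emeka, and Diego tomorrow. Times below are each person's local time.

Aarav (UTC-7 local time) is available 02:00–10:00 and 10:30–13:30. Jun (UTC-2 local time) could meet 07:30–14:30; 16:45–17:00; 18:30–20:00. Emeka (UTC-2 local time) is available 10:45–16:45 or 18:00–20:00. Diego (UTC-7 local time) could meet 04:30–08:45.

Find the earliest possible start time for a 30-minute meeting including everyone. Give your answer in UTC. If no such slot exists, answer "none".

Aarav in UTC: 09:00-17:00, 17:30-20:30 (add 7h to convert from UTC-7).
Jun in UTC: 09:30-16:30, 18:45-19:00, 20:30-22:00 (add 2h to convert from UTC-2).
Emeka in UTC: 12:45-18:45, 20:00-22:00 (add 2h to convert from UTC-2).
Diego in UTC: 11:30-15:45 (add 7h to convert from UTC-7).
Aarav ∩ Jun: 09:30-16:30, 18:45-19:00.
Aarav ∩ Jun ∩ Emeka: 12:45-16:30.
Aarav ∩ Jun ∩ Emeka ∩ Diego: 12:45-15:45.
The first common window of at least 30 minutes is 12:45-15:45, so the earliest start is 12:45.

12:45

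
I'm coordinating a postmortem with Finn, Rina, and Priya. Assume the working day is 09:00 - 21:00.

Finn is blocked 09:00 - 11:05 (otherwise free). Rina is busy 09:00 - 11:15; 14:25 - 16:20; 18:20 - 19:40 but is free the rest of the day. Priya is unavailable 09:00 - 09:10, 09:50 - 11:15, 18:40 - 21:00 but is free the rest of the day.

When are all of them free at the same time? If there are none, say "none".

Finn free: 11:05-21:00 (invert busy blocks within the working day).
Rina free: 11:15-14:25, 16:20-18:20, 19:40-21:00 (invert busy blocks within the working day).
Priya free: 09:10-09:50, 11:15-18:40 (invert busy blocks within the working day).
Finn ∩ Rina: 11:15-14:25, 16:20-18:20, 19:40-21:00.
Finn ∩ Rina ∩ Priya: 11:15-14:25, 16:20-18:20.
So the common availability across everyone is 11:15-14:25, 16:20-18:20.

11:15-14:25, 16:20-18:20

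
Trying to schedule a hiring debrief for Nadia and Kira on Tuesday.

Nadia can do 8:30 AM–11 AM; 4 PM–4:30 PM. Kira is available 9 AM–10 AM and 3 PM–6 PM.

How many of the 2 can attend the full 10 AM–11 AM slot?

1

Nadia can make the full 10:00-11:00 slot — that's 1.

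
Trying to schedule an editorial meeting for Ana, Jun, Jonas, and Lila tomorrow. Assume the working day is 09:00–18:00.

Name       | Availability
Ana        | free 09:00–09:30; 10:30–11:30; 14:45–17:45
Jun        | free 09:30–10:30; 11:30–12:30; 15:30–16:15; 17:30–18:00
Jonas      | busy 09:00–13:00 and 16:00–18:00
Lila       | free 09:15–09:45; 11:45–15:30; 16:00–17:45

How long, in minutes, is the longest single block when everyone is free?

Ana free: 09:00-09:30, 10:30-11:30, 14:45-17:45.
Jun free: 09:30-10:30, 11:30-12:30, 15:30-16:15, 17:30-18:00.
Jonas free: 13:00-16:00 (invert busy blocks within the working day).
Lila free: 09:15-09:45, 11:45-15:30, 16:00-17:45.
Ana ∩ Jun: 15:30-16:15, 17:30-17:45.
Ana ∩ Jun ∩ Jonas: 15:30-16:00.
Ana ∩ Jun ∩ Jonas ∩ Lila: ∅.
There is no time when everyone is free.
No common window exists, so the longest block is 0 minutes.

0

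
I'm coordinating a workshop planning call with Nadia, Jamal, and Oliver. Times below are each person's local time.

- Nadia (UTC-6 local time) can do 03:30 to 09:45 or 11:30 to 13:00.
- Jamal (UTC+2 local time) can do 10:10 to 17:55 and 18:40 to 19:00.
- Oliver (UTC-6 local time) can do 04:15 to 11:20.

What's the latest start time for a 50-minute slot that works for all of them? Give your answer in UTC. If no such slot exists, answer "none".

14:55

Nadia in UTC: 09:30-15:45, 17:30-19:00 (add 6h to convert from UTC-6).
Jamal in UTC: 08:10-15:55, 16:40-17:00 (subtract 2h to convert from UTC+2).
Oliver in UTC: 10:15-17:20 (add 6h to convert from UTC-6).
Nadia ∩ Jamal: 09:30-15:45.
Nadia ∩ Jamal ∩ Oliver: 10:15-15:45.
The last common window of at least 50 minutes is 10:15-15:45; a 50-minute meeting can start as late as 14:55 and still end by 15:45.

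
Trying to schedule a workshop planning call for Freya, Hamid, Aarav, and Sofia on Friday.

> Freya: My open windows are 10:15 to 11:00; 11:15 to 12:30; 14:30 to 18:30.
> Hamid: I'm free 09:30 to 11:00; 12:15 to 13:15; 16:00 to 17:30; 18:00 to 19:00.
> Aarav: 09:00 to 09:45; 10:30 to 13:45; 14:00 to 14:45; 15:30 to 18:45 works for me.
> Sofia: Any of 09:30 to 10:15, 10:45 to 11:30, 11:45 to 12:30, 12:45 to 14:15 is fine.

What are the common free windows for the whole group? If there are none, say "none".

Freya ∩ Hamid: 10:15-11:00, 12:15-12:30, 16:00-17:30, 18:00-18:30.
Freya ∩ Hamid ∩ Aarav: 10:30-11:00, 12:15-12:30, 16:00-17:30, 18:00-18:30.
Freya ∩ Hamid ∩ Aarav ∩ Sofia: 10:45-11:00, 12:15-12:30.

10:45-11:00, 12:15-12:30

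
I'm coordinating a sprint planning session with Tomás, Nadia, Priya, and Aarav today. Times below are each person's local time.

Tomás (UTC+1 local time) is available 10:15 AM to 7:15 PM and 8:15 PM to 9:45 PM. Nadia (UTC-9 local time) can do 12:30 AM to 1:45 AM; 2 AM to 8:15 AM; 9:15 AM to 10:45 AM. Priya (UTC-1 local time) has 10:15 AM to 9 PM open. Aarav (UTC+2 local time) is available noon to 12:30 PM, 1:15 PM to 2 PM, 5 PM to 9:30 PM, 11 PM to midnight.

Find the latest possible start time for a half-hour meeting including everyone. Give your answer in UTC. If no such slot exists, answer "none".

Tomás in UTC: 09:15-18:15, 19:15-20:45 (subtract 1h to convert from UTC+1).
Nadia in UTC: 09:30-10:45, 11:00-17:15, 18:15-19:45 (add 9h to convert from UTC-9).
Priya in UTC: 11:15-22:00 (add 1h to convert from UTC-1).
Aarav in UTC: 10:00-10:30, 11:15-12:00, 15:00-19:30, 21:00-22:00 (subtract 2h to convert from UTC+2).
Tomás ∩ Nadia: 09:30-10:45, 11:00-17:15, 19:15-19:45.
Tomás ∩ Nadia ∩ Priya: 11:15-17:15, 19:15-19:45.
Tomás ∩ Nadia ∩ Priya ∩ Aarav: 11:15-12:00, 15:00-17:15, 19:15-19:30.
The last common window of at least 30 minutes is 15:00-17:15; a 30-minute meeting can start as late as 16:45 and still end by 17:15.

16:45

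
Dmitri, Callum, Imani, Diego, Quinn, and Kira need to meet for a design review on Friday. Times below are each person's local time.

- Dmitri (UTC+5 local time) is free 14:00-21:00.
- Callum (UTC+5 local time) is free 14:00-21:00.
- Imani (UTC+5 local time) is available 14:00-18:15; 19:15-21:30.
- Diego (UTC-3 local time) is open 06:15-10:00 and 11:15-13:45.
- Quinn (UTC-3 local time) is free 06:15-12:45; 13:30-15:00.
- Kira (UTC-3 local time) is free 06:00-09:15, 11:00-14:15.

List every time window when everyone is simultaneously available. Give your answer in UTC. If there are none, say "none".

Dmitri in UTC: 09:00-16:00 (subtract 5h to convert from UTC+5).
Callum in UTC: 09:00-16:00 (subtract 5h to convert from UTC+5).
Imani in UTC: 09:00-13:15, 14:15-16:30 (subtract 5h to convert from UTC+5).
Diego in UTC: 09:15-13:00, 14:15-16:45 (add 3h to convert from UTC-3).
Quinn in UTC: 09:15-15:45, 16:30-18:00 (add 3h to convert from UTC-3).
Kira in UTC: 09:00-12:15, 14:00-17:15 (add 3h to convert from UTC-3).
Dmitri ∩ Callum: 09:00-16:00.
Dmitri ∩ Callum ∩ Imani: 09:00-13:15, 14:15-16:00.
Dmitri ∩ Callum ∩ Imani ∩ Diego: 09:15-13:00, 14:15-16:00.
Dmitri ∩ Callum ∩ Imani ∩ Diego ∩ Quinn: 09:15-13:00, 14:15-15:45.
Dmitri ∩ Callum ∩ Imani ∩ Diego ∩ Quinn ∩ Kira: 09:15-12:15, 14:15-15:45.

09:15-12:15, 14:15-15:45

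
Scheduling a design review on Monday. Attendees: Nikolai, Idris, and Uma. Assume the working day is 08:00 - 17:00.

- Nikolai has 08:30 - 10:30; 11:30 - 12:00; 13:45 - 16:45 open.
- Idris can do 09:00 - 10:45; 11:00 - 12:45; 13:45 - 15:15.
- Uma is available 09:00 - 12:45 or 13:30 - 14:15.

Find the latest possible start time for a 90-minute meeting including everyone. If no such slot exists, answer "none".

Nikolai ∩ Idris: 09:00-10:30, 11:30-12:00, 13:45-15:15.
Nikolai ∩ Idris ∩ Uma: 09:00-10:30, 11:30-12:00, 13:45-14:15.
The last common window of at least 90 minutes is 09:00-10:30; a 90-minute meeting can start as late as 09:00 and still end by 10:30.

09:00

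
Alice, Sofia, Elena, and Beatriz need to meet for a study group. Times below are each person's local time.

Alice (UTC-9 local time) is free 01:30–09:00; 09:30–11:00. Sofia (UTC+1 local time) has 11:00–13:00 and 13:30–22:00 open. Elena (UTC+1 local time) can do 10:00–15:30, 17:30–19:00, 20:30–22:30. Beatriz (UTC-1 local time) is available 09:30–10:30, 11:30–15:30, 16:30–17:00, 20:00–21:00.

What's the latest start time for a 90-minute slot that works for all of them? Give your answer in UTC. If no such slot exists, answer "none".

13:00

Alice in UTC: 10:30-18:00, 18:30-20:00 (add 9h to convert from UTC-9).
Sofia in UTC: 10:00-12:00, 12:30-21:00 (subtract 1h to convert from UTC+1).
Elena in UTC: 09:00-14:30, 16:30-18:00, 19:30-21:30 (subtract 1h to convert from UTC+1).
Beatriz in UTC: 10:30-11:30, 12:30-16:30, 17:30-18:00, 21:00-22:00 (add 1h to convert from UTC-1).
Alice ∩ Sofia: 10:30-12:00, 12:30-18:00, 18:30-20:00.
Alice ∩ Sofia ∩ Elena: 10:30-12:00, 12:30-14:30, 16:30-18:00, 19:30-20:00.
Alice ∩ Sofia ∩ Elena ∩ Beatriz: 10:30-11:30, 12:30-14:30, 17:30-18:00.
The last common window of at least 90 minutes is 12:30-14:30; a 90-minute meeting can start as late as 13:00 and still end by 14:30.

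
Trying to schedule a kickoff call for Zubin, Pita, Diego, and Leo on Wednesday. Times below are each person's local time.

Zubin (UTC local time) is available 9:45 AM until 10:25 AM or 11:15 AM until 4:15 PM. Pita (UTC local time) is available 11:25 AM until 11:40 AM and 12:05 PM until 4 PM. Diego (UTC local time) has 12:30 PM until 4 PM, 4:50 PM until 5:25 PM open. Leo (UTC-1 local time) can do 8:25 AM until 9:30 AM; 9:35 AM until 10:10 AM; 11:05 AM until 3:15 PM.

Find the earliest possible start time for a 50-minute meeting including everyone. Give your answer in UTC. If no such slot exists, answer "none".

12:30

Zubin in UTC: 09:45-10:25, 11:15-16:15.
Pita in UTC: 11:25-11:40, 12:05-16:00.
Diego in UTC: 12:30-16:00, 16:50-17:25.
Leo in UTC: 09:25-10:30, 10:35-11:10, 12:05-16:15 (add 1h to convert from UTC-1).
Zubin ∩ Pita: 11:25-11:40, 12:05-16:00.
Zubin ∩ Pita ∩ Diego: 12:30-16:00.
Zubin ∩ Pita ∩ Diego ∩ Leo: 12:30-16:00.
So the common availability across everyone is 12:30-16:00.
The first common window of at least 50 minutes is 12:30-16:00, so the earliest start is 12:30.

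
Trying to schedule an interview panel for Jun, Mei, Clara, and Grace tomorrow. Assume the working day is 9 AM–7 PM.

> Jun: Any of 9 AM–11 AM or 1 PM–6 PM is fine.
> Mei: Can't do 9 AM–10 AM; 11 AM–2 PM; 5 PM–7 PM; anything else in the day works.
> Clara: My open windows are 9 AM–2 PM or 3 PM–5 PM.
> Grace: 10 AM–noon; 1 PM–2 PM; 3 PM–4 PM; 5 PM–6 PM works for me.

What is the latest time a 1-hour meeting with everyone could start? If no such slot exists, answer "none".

15:00

Jun free: 09:00-11:00, 13:00-18:00.
Mei free: 10:00-11:00, 14:00-17:00 (invert busy blocks within the working day).
Clara free: 09:00-14:00, 15:00-17:00.
Grace free: 10:00-12:00, 13:00-14:00, 15:00-16:00, 17:00-18:00.
Jun ∩ Mei: 10:00-11:00, 14:00-17:00.
Jun ∩ Mei ∩ Clara: 10:00-11:00, 15:00-17:00.
Jun ∩ Mei ∩ Clara ∩ Grace: 10:00-11:00, 15:00-16:00.
Those are the intersection windows.
The last common window of at least 60 minutes is 15:00-16:00; a 60-minute meeting can start as late as 15:00 and still end by 16:00.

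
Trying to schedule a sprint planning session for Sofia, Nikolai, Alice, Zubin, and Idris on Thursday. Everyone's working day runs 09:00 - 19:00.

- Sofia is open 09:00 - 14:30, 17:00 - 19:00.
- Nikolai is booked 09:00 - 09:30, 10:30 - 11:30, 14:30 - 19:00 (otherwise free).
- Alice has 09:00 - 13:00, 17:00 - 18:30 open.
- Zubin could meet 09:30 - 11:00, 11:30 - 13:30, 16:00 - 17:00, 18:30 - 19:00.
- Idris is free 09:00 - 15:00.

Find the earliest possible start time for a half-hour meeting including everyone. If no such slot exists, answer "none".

09:30

Sofia free: 09:00-14:30, 17:00-19:00.
Nikolai free: 09:30-10:30, 11:30-14:30 (invert busy blocks within the working day).
Alice free: 09:00-13:00, 17:00-18:30.
Zubin free: 09:30-11:00, 11:30-13:30, 16:00-17:00, 18:30-19:00.
Idris free: 09:00-15:00.
Sofia ∩ Nikolai: 09:30-10:30, 11:30-14:30.
Sofia ∩ Nikolai ∩ Alice: 09:30-10:30, 11:30-13:00.
Sofia ∩ Nikolai ∩ Alice ∩ Zubin: 09:30-10:30, 11:30-13:00.
Sofia ∩ Nikolai ∩ Alice ∩ Zubin ∩ Idris: 09:30-10:30, 11:30-13:00.
The first common window of at least 30 minutes is 09:30-10:30, so the earliest start is 09:30.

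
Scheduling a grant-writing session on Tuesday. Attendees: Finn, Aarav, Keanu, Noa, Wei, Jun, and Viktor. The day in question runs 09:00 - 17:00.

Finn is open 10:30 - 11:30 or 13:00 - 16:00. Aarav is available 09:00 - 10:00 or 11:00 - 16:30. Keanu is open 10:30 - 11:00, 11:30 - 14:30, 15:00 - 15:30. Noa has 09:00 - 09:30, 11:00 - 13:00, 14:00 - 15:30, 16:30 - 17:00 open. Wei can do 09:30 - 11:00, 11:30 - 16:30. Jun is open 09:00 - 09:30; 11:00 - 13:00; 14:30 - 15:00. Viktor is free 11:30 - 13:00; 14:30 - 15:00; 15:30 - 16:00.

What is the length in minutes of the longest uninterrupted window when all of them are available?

Finn ∩ Aarav: 11:00-11:30, 13:00-16:00.
Finn ∩ Aarav ∩ Keanu: 13:00-14:30, 15:00-15:30.
Finn ∩ Aarav ∩ Keanu ∩ Noa: 14:00-14:30, 15:00-15:30.
Finn ∩ Aarav ∩ Keanu ∩ Noa ∩ Wei: 14:00-14:30, 15:00-15:30.
Finn ∩ Aarav ∩ Keanu ∩ Noa ∩ Wei ∩ Jun: ∅.
Finn ∩ Aarav ∩ Keanu ∩ Noa ∩ Wei ∩ Jun ∩ Viktor: ∅.
There is no time when everyone is free.
No common window exists, so the longest block is 0 minutes.

0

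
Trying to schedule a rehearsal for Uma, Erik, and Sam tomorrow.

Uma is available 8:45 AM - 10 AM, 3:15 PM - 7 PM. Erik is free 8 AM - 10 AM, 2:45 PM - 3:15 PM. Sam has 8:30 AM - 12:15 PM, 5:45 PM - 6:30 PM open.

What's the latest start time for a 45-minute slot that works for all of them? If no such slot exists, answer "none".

09:15

Uma ∩ Erik: 08:45-10:00.
Uma ∩ Erik ∩ Sam: 08:45-10:00.
The last common window of at least 45 minutes is 08:45-10:00; a 45-minute meeting can start as late as 09:15 and still end by 10:00.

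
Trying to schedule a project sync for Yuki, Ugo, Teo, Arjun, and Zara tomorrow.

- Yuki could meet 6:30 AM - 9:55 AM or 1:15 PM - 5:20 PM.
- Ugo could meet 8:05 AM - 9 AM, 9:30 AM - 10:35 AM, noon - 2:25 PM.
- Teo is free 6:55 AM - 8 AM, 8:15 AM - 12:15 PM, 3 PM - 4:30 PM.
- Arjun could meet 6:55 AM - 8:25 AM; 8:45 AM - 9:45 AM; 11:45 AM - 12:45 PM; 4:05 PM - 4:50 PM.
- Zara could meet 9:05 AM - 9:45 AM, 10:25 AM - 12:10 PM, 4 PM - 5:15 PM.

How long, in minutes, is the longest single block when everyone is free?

Yuki ∩ Ugo: 08:05-09:00, 09:30-09:55, 13:15-14:25.
Yuki ∩ Ugo ∩ Teo: 08:15-09:00, 09:30-09:55.
Yuki ∩ Ugo ∩ Teo ∩ Arjun: 08:15-08:25, 08:45-09:00, 09:30-09:45.
Yuki ∩ Ugo ∩ Teo ∩ Arjun ∩ Zara: 09:30-09:45.
So the common availability across everyone is 09:30-09:45.
The longest is 09:30-09:45 at 15 minutes.

15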